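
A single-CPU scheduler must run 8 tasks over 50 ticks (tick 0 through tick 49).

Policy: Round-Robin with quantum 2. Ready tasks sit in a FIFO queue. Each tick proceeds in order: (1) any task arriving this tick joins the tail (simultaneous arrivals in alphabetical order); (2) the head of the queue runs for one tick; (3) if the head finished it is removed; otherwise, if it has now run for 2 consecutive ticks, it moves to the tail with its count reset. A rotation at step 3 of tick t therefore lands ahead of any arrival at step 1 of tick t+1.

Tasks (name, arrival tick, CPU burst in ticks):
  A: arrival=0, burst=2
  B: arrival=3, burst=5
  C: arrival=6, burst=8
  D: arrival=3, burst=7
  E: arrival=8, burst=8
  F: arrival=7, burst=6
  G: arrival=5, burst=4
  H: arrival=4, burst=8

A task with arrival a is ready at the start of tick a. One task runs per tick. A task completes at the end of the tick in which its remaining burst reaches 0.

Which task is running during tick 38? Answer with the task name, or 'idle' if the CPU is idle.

running at tick 38 = D

t=0: queue=[A] q_used=0 → run A
t=1: queue=[A] q_used=1 → run A
t=2: (idle)
t=3: queue=[B,D] q_used=0 → run B
t=4: queue=[B,D,H] q_used=1 → run B
t=5: queue=[D,H,B,G] q_used=0 → run D
t=6: queue=[D,H,B,G,C] q_used=1 → run D
t=7: queue=[H,B,G,C,D,F] q_used=0 → run H
t=8: queue=[H,B,G,C,D,F,E] q_used=1 → run H
t=9: queue=[B,G,C,D,F,E,H] q_used=0 → run B
t=10: queue=[B,G,C,D,F,E,H] q_used=1 → run B
t=11: queue=[G,C,D,F,E,H,B] q_used=0 → run G
t=12: queue=[G,C,D,F,E,H,B] q_used=1 → run G
t=13: queue=[C,D,F,E,H,B,G] q_used=0 → run C
t=14: queue=[C,D,F,E,H,B,G] q_used=1 → run C
t=15: queue=[D,F,E,H,B,G,C] q_used=0 → run D
t=16: queue=[D,F,E,H,B,G,C] q_used=1 → run D
t=17: queue=[F,E,H,B,G,C,D] q_used=0 → run F
t=18: queue=[F,E,H,B,G,C,D] q_used=1 → run F
t=19: queue=[E,H,B,G,C,D,F] q_used=0 → run E
t=20: queue=[E,H,B,G,C,D,F] q_used=1 → run E
t=21: queue=[H,B,G,C,D,F,E] q_used=0 → run H
t=22: queue=[H,B,G,C,D,F,E] q_used=1 → run H
t=23: queue=[B,G,C,D,F,E,H] q_used=0 → run B
t=24: queue=[G,C,D,F,E,H] q_used=0 → run G
t=25: queue=[G,C,D,F,E,H] q_used=1 → run G
t=26: queue=[C,D,F,E,H] q_used=0 → run C
t=27: queue=[C,D,F,E,H] q_used=1 → run C
t=28: queue=[D,F,E,H,C] q_used=0 → run D
t=29: queue=[D,F,E,H,C] q_used=1 → run D
t=30: queue=[F,E,H,C,D] q_used=0 → run F
t=31: queue=[F,E,H,C,D] q_used=1 → run F
t=32: queue=[E,H,C,D,F] q_used=0 → run E
t=33: queue=[E,H,C,D,F] q_used=1 → run E
t=34: queue=[H,C,D,F,E] q_used=0 → run H
t=35: queue=[H,C,D,F,E] q_used=1 → run H
t=36: queue=[C,D,F,E,H] q_used=0 → run C
t=37: queue=[C,D,F,E,H] q_used=1 → run C
t=38: queue=[D,F,E,H,C] q_used=0 → run D
t=39: queue=[F,E,H,C] q_used=0 → run F
t=40: queue=[F,E,H,C] q_used=1 → run F
t=41: queue=[E,H,C] q_used=0 → run E
t=42: queue=[E,H,C] q_used=1 → run E
t=43: queue=[H,C,E] q_used=0 → run H
t=44: queue=[H,C,E] q_used=1 → run H
t=45: queue=[C,E] q_used=0 → run C
t=46: queue=[C,E] q_used=1 → run C
t=47: queue=[E] q_used=0 → run E
t=48: queue=[E] q_used=1 → run E
t=49: (idle)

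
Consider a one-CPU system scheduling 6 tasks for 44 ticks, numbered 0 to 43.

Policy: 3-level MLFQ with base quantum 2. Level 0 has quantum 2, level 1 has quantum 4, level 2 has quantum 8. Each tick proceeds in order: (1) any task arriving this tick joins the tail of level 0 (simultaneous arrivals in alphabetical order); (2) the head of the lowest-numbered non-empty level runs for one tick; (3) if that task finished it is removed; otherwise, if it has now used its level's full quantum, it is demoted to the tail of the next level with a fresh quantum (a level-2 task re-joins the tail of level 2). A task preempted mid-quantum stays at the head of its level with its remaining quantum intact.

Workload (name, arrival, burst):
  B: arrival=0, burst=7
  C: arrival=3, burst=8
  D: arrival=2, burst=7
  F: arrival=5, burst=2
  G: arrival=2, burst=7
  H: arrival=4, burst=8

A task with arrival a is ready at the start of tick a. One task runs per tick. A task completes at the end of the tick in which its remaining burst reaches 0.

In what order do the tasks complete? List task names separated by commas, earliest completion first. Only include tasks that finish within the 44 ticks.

completion order = F, B, D, G, C, H

t=0: L0/L1/L2 = B/-/- → run B
t=1: L0/L1/L2 = B/-/- → run B
t=2: L0/L1/L2 = DG/B/- → run D
t=3: L0/L1/L2 = DGC/B/- → run D
t=4: L0/L1/L2 = GCH/BD/- → run G
t=5: L0/L1/L2 = GCHF/BD/- → run G
t=6: L0/L1/L2 = CHF/BDG/- → run C
t=7: L0/L1/L2 = CHF/BDG/- → run C
t=8: L0/L1/L2 = HF/BDGC/- → run H
t=9: L0/L1/L2 = HF/BDGC/- → run H
t=10: L0/L1/L2 = F/BDGCH/- → run F
t=11: L0/L1/L2 = F/BDGCH/- → run F
t=12: L0/L1/L2 = -/BDGCH/- → run B
t=13: L0/L1/L2 = -/BDGCH/- → run B
t=14: L0/L1/L2 = -/BDGCH/- → run B
t=15: L0/L1/L2 = -/BDGCH/- → run B
t=16: L0/L1/L2 = -/DGCH/B → run D
t=17: L0/L1/L2 = -/DGCH/B → run D
t=18: L0/L1/L2 = -/DGCH/B → run D
t=19: L0/L1/L2 = -/DGCH/B → run D
t=20: L0/L1/L2 = -/GCH/BD → run G
t=21: L0/L1/L2 = -/GCH/BD → run G
t=22: L0/L1/L2 = -/GCH/BD → run G
t=23: L0/L1/L2 = -/GCH/BD → run G
t=24: L0/L1/L2 = -/CH/BDG → run C
t=25: L0/L1/L2 = -/CH/BDG → run C
t=26: L0/L1/L2 = -/CH/BDG → run C
t=27: L0/L1/L2 = -/CH/BDG → run C
t=28: L0/L1/L2 = -/H/BDGC → run H
t=29: L0/L1/L2 = -/H/BDGC → run H
t=30: L0/L1/L2 = -/H/BDGC → run H
t=31: L0/L1/L2 = -/H/BDGC → run H
t=32: L0/L1/L2 = -/-/BDGCH → run B
t=33: L0/L1/L2 = -/-/DGCH → run D
t=34: L0/L1/L2 = -/-/GCH → run G
t=35: L0/L1/L2 = -/-/CH → run C
t=36: L0/L1/L2 = -/-/CH → run C
t=37: L0/L1/L2 = -/-/H → run H
t=38: L0/L1/L2 = -/-/H → run H
t=39: (idle)
t=40: (idle)
t=41: (idle)
t=42: (idle)
t=43: (idle)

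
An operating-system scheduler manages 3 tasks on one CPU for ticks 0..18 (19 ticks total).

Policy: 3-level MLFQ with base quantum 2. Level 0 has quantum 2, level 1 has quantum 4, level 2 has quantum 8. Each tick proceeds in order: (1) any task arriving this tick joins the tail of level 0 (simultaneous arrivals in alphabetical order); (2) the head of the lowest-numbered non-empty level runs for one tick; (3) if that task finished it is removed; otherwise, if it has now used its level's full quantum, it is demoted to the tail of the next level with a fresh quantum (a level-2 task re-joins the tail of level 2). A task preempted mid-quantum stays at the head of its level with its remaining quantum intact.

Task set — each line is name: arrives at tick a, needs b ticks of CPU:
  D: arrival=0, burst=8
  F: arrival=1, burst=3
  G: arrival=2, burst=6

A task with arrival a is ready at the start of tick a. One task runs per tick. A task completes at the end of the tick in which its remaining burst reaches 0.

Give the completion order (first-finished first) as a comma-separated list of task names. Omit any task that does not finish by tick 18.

completion order = F, G, D

t=0: L0/L1/L2 = D/-/- → run D
t=1: L0/L1/L2 = DF/-/- → run D
t=2: L0/L1/L2 = FG/D/- → run F
t=3: L0/L1/L2 = FG/D/- → run F
t=4: L0/L1/L2 = G/DF/- → run G
t=5: L0/L1/L2 = G/DF/- → run G
t=6: L0/L1/L2 = -/DFG/- → run D
t=7: L0/L1/L2 = -/DFG/- → run D
t=8: L0/L1/L2 = -/DFG/- → run D
t=9: L0/L1/L2 = -/DFG/- → run D
t=10: L0/L1/L2 = -/FG/D → run F
t=11: L0/L1/L2 = -/G/D → run G
t=12: L0/L1/L2 = -/G/D → run G
t=13: L0/L1/L2 = -/G/D → run G
t=14: L0/L1/L2 = -/G/D → run G
t=15: L0/L1/L2 = -/-/D → run D
t=16: L0/L1/L2 = -/-/D → run D
t=17: (idle)
t=18: (idle)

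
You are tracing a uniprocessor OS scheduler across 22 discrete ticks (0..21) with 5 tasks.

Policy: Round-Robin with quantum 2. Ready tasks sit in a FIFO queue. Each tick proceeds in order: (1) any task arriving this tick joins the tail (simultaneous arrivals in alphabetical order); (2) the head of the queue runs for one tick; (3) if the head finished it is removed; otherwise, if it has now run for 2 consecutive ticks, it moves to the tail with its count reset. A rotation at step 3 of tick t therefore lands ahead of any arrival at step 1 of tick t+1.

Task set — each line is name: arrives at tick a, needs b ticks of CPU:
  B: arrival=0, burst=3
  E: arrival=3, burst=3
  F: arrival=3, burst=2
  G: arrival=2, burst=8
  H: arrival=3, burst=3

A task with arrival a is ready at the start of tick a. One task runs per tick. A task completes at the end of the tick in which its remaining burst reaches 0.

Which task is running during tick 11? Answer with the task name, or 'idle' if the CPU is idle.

t=0: queue=[B] q_used=0 → run B
t=1: queue=[B] q_used=1 → run B
t=2: queue=[B,G] q_used=0 → run B
t=3: queue=[G,E,F,H] q_used=0 → run G
t=4: queue=[G,E,F,H] q_used=1 → run G
t=5: queue=[E,F,H,G] q_used=0 → run E
t=6: queue=[E,F,H,G] q_used=1 → run E
t=7: queue=[F,H,G,E] q_used=0 → run F
t=8: queue=[F,H,G,E] q_used=1 → run F
t=9: queue=[H,G,E] q_used=0 → run H
t=10: queue=[H,G,E] q_used=1 → run H
t=11: queue=[G,E,H] q_used=0 → run G
t=12: queue=[G,E,H] q_used=1 → run G
t=13: queue=[E,H,G] q_used=0 → run E
t=14: queue=[H,G] q_used=0 → run H
t=15: queue=[G] q_used=0 → run G
t=16: queue=[G] q_used=1 → run G
t=17: queue=[G] q_used=0 → run G
t=18: queue=[G] q_used=1 → run G
t=19: (idle)
t=20: (idle)
t=21: (idle)

running at tick 11 = G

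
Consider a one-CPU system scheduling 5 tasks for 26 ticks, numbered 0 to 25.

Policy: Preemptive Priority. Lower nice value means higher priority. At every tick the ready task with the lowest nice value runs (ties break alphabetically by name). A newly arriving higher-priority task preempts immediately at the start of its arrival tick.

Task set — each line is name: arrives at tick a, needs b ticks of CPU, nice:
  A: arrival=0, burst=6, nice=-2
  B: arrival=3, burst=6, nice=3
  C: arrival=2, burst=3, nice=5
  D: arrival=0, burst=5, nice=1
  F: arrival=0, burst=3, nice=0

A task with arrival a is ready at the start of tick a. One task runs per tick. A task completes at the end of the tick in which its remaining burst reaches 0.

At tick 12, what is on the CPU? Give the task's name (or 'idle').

running at tick 12 = D

t=0: ready={A,D,F} → run A
t=1: ready={A,D,F} → run A
t=2: ready={A,C,D,F} → run A
t=3: ready={A,B,C,D,F} → run A
t=4: ready={A,B,C,D,F} → run A
t=5: ready={A,B,C,D,F} → run A
t=6: ready={B,C,D,F} → run F
t=7: ready={B,C,D,F} → run F
t=8: ready={B,C,D,F} → run F
t=9: ready={B,C,D} → run D
t=10: ready={B,C,D} → run D
t=11: ready={B,C,D} → run D
t=12: ready={B,C,D} → run D
t=13: ready={B,C,D} → run D
t=14: ready={B,C} → run B
t=15: ready={B,C} → run B
t=16: ready={B,C} → run B
t=17: ready={B,C} → run B
t=18: ready={B,C} → run B
t=19: ready={B,C} → run B
t=20: ready={C} → run C
t=21: ready={C} → run C
t=22: ready={C} → run C
t=23: (idle)
t=24: (idle)
t=25: (idle)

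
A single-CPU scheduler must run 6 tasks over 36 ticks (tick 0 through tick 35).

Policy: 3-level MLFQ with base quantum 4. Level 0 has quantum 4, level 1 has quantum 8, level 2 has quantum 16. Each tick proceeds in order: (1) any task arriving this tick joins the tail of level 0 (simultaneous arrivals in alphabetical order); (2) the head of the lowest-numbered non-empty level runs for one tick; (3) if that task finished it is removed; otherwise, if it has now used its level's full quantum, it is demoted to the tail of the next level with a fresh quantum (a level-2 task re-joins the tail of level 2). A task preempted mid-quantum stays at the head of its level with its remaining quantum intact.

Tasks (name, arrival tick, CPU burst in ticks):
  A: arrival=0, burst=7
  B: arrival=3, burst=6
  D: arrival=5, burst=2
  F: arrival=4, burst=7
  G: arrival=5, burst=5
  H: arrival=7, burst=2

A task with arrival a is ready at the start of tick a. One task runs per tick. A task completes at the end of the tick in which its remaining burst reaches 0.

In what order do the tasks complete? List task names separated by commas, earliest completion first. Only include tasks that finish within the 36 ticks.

t=0: L0/L1/L2 = A/-/- → run A
t=1: L0/L1/L2 = A/-/- → run A
t=2: L0/L1/L2 = A/-/- → run A
t=3: L0/L1/L2 = AB/-/- → run A
t=4: L0/L1/L2 = BF/A/- → run B
t=5: L0/L1/L2 = BFDG/A/- → run B
t=6: L0/L1/L2 = BFDG/A/- → run B
t=7: L0/L1/L2 = BFDGH/A/- → run B
t=8: L0/L1/L2 = FDGH/AB/- → run F
t=9: L0/L1/L2 = FDGH/AB/- → run F
t=10: L0/L1/L2 = FDGH/AB/- → run F
t=11: L0/L1/L2 = FDGH/AB/- → run F
t=12: L0/L1/L2 = DGH/ABF/- → run D
t=13: L0/L1/L2 = DGH/ABF/- → run D
t=14: L0/L1/L2 = GH/ABF/- → run G
t=15: L0/L1/L2 = GH/ABF/- → run G
t=16: L0/L1/L2 = GH/ABF/- → run G
t=17: L0/L1/L2 = GH/ABF/- → run G
t=18: L0/L1/L2 = H/ABFG/- → run H
t=19: L0/L1/L2 = H/ABFG/- → run H
t=20: L0/L1/L2 = -/ABFG/- → run A
t=21: L0/L1/L2 = -/ABFG/- → run A
t=22: L0/L1/L2 = -/ABFG/- → run A
t=23: L0/L1/L2 = -/BFG/- → run B
t=24: L0/L1/L2 = -/BFG/- → run B
t=25: L0/L1/L2 = -/FG/- → run F
t=26: L0/L1/L2 = -/FG/- → run F
t=27: L0/L1/L2 = -/FG/- → run F
t=28: L0/L1/L2 = -/G/- → run G
t=29: (idle)
t=30: (idle)
t=31: (idle)
t=32: (idle)
t=33: (idle)
t=34: (idle)
t=35: (idle)

completion order = D, H, A, B, F, G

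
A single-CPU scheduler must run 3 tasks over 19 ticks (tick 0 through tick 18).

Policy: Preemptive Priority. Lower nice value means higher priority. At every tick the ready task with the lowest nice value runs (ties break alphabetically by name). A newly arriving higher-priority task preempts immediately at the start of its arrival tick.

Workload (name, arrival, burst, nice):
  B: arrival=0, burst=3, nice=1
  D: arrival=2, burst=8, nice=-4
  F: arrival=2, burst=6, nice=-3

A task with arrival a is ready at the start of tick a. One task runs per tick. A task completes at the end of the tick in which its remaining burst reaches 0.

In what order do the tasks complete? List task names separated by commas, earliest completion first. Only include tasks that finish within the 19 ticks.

t=0: ready={B} → run B
t=1: ready={B} → run B
t=2: ready={B,D,F} → run D
t=3: ready={B,D,F} → run D
t=4: ready={B,D,F} → run D
t=5: ready={B,D,F} → run D
t=6: ready={B,D,F} → run D
t=7: ready={B,D,F} → run D
t=8: ready={B,D,F} → run D
t=9: ready={B,D,F} → run D
t=10: ready={B,F} → run F
t=11: ready={B,F} → run F
t=12: ready={B,F} → run F
t=13: ready={B,F} → run F
t=14: ready={B,F} → run F
t=15: ready={B,F} → run F
t=16: ready={B} → run B
t=17: (idle)
t=18: (idle)

completion order = D, F, B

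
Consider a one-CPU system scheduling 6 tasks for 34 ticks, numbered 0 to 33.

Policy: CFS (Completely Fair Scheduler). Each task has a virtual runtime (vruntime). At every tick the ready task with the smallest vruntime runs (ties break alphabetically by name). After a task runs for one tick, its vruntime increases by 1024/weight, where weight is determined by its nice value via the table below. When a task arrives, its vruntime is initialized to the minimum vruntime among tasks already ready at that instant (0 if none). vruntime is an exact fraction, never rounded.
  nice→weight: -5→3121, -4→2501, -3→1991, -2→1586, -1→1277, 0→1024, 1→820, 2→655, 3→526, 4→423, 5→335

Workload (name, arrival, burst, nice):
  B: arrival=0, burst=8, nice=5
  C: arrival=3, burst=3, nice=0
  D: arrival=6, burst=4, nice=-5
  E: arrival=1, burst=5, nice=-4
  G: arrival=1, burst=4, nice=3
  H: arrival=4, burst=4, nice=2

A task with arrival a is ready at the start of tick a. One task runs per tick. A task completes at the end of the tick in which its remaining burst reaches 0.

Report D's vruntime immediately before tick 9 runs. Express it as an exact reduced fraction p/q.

vruntime(D, start of tick 9) = 10779469824/2614883035

t=0: vr[B=0] → run B
t=1: vr[B=1024/335 E=1024/335 G=1024/335] → run B
t=2: vr[B=2048/335 E=1024/335 G=1024/335] → run E
t=3: vr[B=2048/335 C=1024/335 E=2904064/837835 G=1024/335] → run C
t=4: vr[B=2048/335 C=1359/335 E=2904064/837835 G=1024/335 H=1024/335] → run G
t=5: vr[B=2048/335 C=1359/335 E=2904064/837835 G=440832/88105 H=1024/335] → run H
t=6: vr[B=2048/335 C=1359/335 D=2904064/837835 E=2904064/837835 G=440832/88105 H=202752/43885] → run D
t=7: vr[B=2048/335 C=1359/335 D=9921526784/2614883035 E=2904064/837835 G=440832/88105 H=202752/43885] → run E
t=8: vr[B=2048/335 C=1359/335 D=9921526784/2614883035 E=3247104/837835 G=440832/88105 H=202752/43885] → run D
t=9: vr[B=2048/335 C=1359/335 D=10779469824/2614883035 E=3247104/837835 G=440832/88105 H=202752/43885] → run E
t=10: vr[B=2048/335 C=1359/335 D=10779469824/2614883035 E=3590144/837835 G=440832/88105 H=202752/43885] → run C
t=11: vr[B=2048/335 C=1694/335 D=10779469824/2614883035 E=3590144/837835 G=440832/88105 H=202752/43885] → run D
t=12: vr[B=2048/335 C=1694/335 D=11637412864/2614883035 E=3590144/837835 G=440832/88105 H=202752/43885] → run E
t=13: vr[B=2048/335 C=1694/335 D=11637412864/2614883035 E=3933184/837835 G=440832/88105 H=202752/43885] → run D
t=14: vr[B=2048/335 C=1694/335 E=3933184/837835 G=440832/88105 H=202752/43885] → run H
t=15: vr[B=2048/335 C=1694/335 E=3933184/837835 G=440832/88105 H=54272/8777] → run E
t=16: vr[B=2048/335 C=1694/335 G=440832/88105 H=54272/8777] → run G
t=17: vr[B=2048/335 C=1694/335 G=612352/88105 H=54272/8777] → run C
t=18: vr[B=2048/335 G=612352/88105 H=54272/8777] → run B
t=19: vr[B=3072/335 G=612352/88105 H=54272/8777] → run H
t=20: vr[B=3072/335 G=612352/88105 H=339968/43885] → run G
t=21: vr[B=3072/335 G=783872/88105 H=339968/43885] → run H
t=22: vr[B=3072/335 G=783872/88105] → run G
t=23: vr[B=3072/335] → run B
t=24: vr[B=4096/335] → run B
t=25: vr[B=1024/67] → run B
t=26: vr[B=6144/335] → run B
t=27: vr[B=7168/335] → run B
t=28: (idle)
t=29: (idle)
t=30: (idle)
t=31: (idle)
t=32: (idle)
t=33: (idle)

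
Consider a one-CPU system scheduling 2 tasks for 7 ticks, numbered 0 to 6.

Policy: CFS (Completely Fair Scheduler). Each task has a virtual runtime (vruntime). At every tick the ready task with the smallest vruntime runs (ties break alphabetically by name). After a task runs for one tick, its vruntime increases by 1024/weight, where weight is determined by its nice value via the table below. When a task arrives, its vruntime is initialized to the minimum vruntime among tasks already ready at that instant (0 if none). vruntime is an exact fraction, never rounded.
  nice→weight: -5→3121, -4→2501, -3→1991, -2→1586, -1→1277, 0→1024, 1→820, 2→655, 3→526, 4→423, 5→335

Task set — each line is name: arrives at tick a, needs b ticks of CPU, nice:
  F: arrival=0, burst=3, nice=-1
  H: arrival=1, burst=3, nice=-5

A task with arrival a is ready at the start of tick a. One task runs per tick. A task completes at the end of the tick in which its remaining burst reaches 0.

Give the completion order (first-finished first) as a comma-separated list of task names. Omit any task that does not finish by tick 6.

completion order = H, F

t=0: vr[F=0] → run F
t=1: vr[F=1024/1277 H=1024/1277] → run F
t=2: vr[F=2048/1277 H=1024/1277] → run H
t=3: vr[F=2048/1277 H=4503552/3985517] → run H
t=4: vr[F=2048/1277 H=5811200/3985517] → run H
t=5: vr[F=2048/1277] → run F
t=6: (idle)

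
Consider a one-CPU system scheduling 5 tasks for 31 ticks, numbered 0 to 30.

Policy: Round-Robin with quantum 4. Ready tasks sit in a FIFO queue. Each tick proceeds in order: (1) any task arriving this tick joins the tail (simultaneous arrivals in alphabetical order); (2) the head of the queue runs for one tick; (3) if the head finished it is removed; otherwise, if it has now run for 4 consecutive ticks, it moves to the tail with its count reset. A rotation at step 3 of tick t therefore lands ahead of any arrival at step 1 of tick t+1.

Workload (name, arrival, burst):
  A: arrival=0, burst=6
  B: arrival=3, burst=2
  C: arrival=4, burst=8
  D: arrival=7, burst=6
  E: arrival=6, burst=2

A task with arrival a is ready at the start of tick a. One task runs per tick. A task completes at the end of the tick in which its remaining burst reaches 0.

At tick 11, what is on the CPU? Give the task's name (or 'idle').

t=0: queue=[A] q_used=0 → run A
t=1: queue=[A] q_used=1 → run A
t=2: queue=[A] q_used=2 → run A
t=3: queue=[A,B] q_used=3 → run A
t=4: queue=[B,A,C] q_used=0 → run B
t=5: queue=[B,A,C] q_used=1 → run B
t=6: queue=[A,C,E] q_used=0 → run A
t=7: queue=[A,C,E,D] q_used=1 → run A
t=8: queue=[C,E,D] q_used=0 → run C
t=9: queue=[C,E,D] q_used=1 → run C
t=10: queue=[C,E,D] q_used=2 → run C
t=11: queue=[C,E,D] q_used=3 → run C
t=12: queue=[E,D,C] q_used=0 → run E
t=13: queue=[E,D,C] q_used=1 → run E
t=14: queue=[D,C] q_used=0 → run D
t=15: queue=[D,C] q_used=1 → run D
t=16: queue=[D,C] q_used=2 → run D
t=17: queue=[D,C] q_used=3 → run D
t=18: queue=[C,D] q_used=0 → run C
t=19: queue=[C,D] q_used=1 → run C
t=20: queue=[C,D] q_used=2 → run C
t=21: queue=[C,D] q_used=3 → run C
t=22: queue=[D] q_used=0 → run D
t=23: queue=[D] q_used=1 → run D
t=24: (idle)
t=25: (idle)
t=26: (idle)
t=27: (idle)
t=28: (idle)
t=29: (idle)
t=30: (idle)

running at tick 11 = C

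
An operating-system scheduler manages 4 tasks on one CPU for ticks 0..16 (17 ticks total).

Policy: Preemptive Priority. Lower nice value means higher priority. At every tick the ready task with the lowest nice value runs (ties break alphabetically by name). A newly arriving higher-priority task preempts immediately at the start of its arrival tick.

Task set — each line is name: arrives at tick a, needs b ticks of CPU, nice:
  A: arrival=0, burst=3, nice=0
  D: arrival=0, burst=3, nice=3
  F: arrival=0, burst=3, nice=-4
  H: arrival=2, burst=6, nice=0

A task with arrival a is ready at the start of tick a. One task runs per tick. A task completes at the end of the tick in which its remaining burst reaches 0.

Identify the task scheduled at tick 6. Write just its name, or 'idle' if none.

running at tick 6 = H

t=0: ready={A,D,F} → run F
t=1: ready={A,D,F} → run F
t=2: ready={A,D,F,H} → run F
t=3: ready={A,D,H} → run A
t=4: ready={A,D,H} → run A
t=5: ready={A,D,H} → run A
t=6: ready={D,H} → run H
t=7: ready={D,H} → run H
t=8: ready={D,H} → run H
t=9: ready={D,H} → run H
t=10: ready={D,H} → run H
t=11: ready={D,H} → run H
t=12: ready={D} → run D
t=13: ready={D} → run D
t=14: ready={D} → run D
t=15: (idle)
t=16: (idle)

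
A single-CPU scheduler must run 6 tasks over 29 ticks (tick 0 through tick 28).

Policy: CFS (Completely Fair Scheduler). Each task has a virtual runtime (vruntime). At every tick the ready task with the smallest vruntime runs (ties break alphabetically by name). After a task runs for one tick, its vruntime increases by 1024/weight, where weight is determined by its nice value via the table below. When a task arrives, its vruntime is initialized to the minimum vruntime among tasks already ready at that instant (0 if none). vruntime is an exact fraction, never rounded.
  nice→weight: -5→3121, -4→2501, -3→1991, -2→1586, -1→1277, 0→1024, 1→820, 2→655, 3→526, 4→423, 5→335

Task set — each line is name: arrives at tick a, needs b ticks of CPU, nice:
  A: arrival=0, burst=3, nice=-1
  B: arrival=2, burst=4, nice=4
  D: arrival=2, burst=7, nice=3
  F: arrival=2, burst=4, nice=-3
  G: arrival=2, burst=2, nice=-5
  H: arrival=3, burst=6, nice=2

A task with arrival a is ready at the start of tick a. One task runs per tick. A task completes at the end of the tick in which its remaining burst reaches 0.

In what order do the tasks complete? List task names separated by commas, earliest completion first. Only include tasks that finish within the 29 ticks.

t=0: vr[A=0] → run A
t=1: vr[A=1024/1277] → run A
t=2: vr[A=2048/1277 B=2048/1277 D=2048/1277 F=2048/1277 G=2048/1277] → run A
t=3: vr[B=2048/1277 D=2048/1277 F=2048/1277 G=2048/1277 H=2048/1277] → run B
t=4: vr[B=2173952/540171 D=2048/1277 F=2048/1277 G=2048/1277 H=2048/1277] → run D
t=5: vr[B=2173952/540171 D=1192448/335851 F=2048/1277 G=2048/1277 H=2048/1277] → run F
t=6: vr[B=2173952/540171 D=1192448/335851 F=5385216/2542507 G=2048/1277 H=2048/1277] → run G
t=7: vr[B=2173952/540171 D=1192448/335851 F=5385216/2542507 G=7699456/3985517 H=2048/1277] → run H
t=8: vr[B=2173952/540171 D=1192448/335851 F=5385216/2542507 G=7699456/3985517 H=2649088/836435] → run G
t=9: vr[B=2173952/540171 D=1192448/335851 F=5385216/2542507 H=2649088/836435] → run F
t=10: vr[B=2173952/540171 D=1192448/335851 F=6692864/2542507 H=2649088/836435] → run F
t=11: vr[B=2173952/540171 D=1192448/335851 F=8000512/2542507 H=2649088/836435] → run F
t=12: vr[B=2173952/540171 D=1192448/335851 H=2649088/836435] → run H
t=13: vr[B=2173952/540171 D=1192448/335851 H=3956736/836435] → run D
t=14: vr[B=2173952/540171 D=1846272/335851 H=3956736/836435] → run B
t=15: vr[B=3481600/540171 D=1846272/335851 H=3956736/836435] → run H
t=16: vr[B=3481600/540171 D=1846272/335851 H=5264384/836435] → run D
t=17: vr[B=3481600/540171 D=2500096/335851 H=5264384/836435] → run H
t=18: vr[B=3481600/540171 D=2500096/335851 H=6572032/836435] → run B
t=19: vr[B=1596416/180057 D=2500096/335851 H=6572032/836435] → run D
t=20: vr[B=1596416/180057 D=3153920/335851 H=6572032/836435] → run H
t=21: vr[B=1596416/180057 D=3153920/335851 H=1575936/167287] → run B
t=22: vr[D=3153920/335851 H=1575936/167287] → run D
t=23: vr[D=3807744/335851 H=1575936/167287] → run H
t=24: vr[D=3807744/335851] → run D
t=25: vr[D=4461568/335851] → run D
t=26: (idle)
t=27: (idle)
t=28: (idle)

completion order = A, G, F, B, H, D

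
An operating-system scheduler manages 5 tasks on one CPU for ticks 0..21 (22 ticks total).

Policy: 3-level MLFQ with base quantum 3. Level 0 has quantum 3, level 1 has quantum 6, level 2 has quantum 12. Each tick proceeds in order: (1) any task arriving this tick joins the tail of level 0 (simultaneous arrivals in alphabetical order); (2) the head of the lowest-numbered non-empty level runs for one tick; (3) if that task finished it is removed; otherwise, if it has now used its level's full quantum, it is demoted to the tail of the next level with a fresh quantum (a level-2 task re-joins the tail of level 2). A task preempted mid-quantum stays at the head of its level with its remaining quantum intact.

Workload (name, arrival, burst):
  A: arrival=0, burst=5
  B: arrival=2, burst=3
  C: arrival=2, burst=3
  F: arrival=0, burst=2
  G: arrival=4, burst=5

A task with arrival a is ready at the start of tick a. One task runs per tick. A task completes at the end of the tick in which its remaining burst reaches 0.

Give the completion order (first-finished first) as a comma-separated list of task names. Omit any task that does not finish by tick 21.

t=0: L0/L1/L2 = AF/-/- → run A
t=1: L0/L1/L2 = AF/-/- → run A
t=2: L0/L1/L2 = AFBC/-/- → run A
t=3: L0/L1/L2 = FBC/A/- → run F
t=4: L0/L1/L2 = FBCG/A/- → run F
t=5: L0/L1/L2 = BCG/A/- → run B
t=6: L0/L1/L2 = BCG/A/- → run B
t=7: L0/L1/L2 = BCG/A/- → run B
t=8: L0/L1/L2 = CG/A/- → run C
t=9: L0/L1/L2 = CG/A/- → run C
t=10: L0/L1/L2 = CG/A/- → run C
t=11: L0/L1/L2 = G/A/- → run G
t=12: L0/L1/L2 = G/A/- → run G
t=13: L0/L1/L2 = G/A/- → run G
t=14: L0/L1/L2 = -/AG/- → run A
t=15: L0/L1/L2 = -/AG/- → run A
t=16: L0/L1/L2 = -/G/- → run G
t=17: L0/L1/L2 = -/G/- → run G
t=18: (idle)
t=19: (idle)
t=20: (idle)
t=21: (idle)

completion order = F, B, C, A, G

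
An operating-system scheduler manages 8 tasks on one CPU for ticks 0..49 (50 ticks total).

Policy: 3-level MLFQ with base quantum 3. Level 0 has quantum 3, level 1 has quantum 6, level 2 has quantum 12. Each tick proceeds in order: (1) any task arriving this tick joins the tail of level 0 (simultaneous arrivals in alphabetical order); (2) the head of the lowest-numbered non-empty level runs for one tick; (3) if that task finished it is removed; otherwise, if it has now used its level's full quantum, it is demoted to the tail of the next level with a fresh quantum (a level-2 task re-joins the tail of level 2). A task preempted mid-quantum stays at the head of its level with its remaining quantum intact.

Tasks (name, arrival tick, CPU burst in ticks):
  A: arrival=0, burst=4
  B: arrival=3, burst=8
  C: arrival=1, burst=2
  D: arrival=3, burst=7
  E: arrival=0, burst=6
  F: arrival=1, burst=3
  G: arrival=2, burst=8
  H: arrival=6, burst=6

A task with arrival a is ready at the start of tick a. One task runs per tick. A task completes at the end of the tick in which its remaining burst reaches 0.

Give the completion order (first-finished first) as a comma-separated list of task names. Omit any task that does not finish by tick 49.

completion order = C, F, A, E, G, B, D, H

t=0: L0/L1/L2 = AE/-/- → run A
t=1: L0/L1/L2 = AECF/-/- → run A
t=2: L0/L1/L2 = AECFG/-/- → run A
t=3: L0/L1/L2 = ECFGBD/A/- → run E
t=4: L0/L1/L2 = ECFGBD/A/- → run E
t=5: L0/L1/L2 = ECFGBD/A/- → run E
t=6: L0/L1/L2 = CFGBDH/AE/- → run C
t=7: L0/L1/L2 = CFGBDH/AE/- → run C
t=8: L0/L1/L2 = FGBDH/AE/- → run F
t=9: L0/L1/L2 = FGBDH/AE/- → run F
t=10: L0/L1/L2 = FGBDH/AE/- → run F
t=11: L0/L1/L2 = GBDH/AE/- → run G
t=12: L0/L1/L2 = GBDH/AE/- → run G
t=13: L0/L1/L2 = GBDH/AE/- → run G
t=14: L0/L1/L2 = BDH/AEG/- → run B
t=15: L0/L1/L2 = BDH/AEG/- → run B
t=16: L0/L1/L2 = BDH/AEG/- → run B
t=17: L0/L1/L2 = DH/AEGB/- → run D
t=18: L0/L1/L2 = DH/AEGB/- → run D
t=19: L0/L1/L2 = DH/AEGB/- → run D
t=20: L0/L1/L2 = H/AEGBD/- → run H
t=21: L0/L1/L2 = H/AEGBD/- → run H
t=22: L0/L1/L2 = H/AEGBD/- → run H
t=23: L0/L1/L2 = -/AEGBDH/- → run A
t=24: L0/L1/L2 = -/EGBDH/- → run E
t=25: L0/L1/L2 = -/EGBDH/- → run E
t=26: L0/L1/L2 = -/EGBDH/- → run E
t=27: L0/L1/L2 = -/GBDH/- → run G
t=28: L0/L1/L2 = -/GBDH/- → run G
t=29: L0/L1/L2 = -/GBDH/- → run G
t=30: L0/L1/L2 = -/GBDH/- → run G
t=31: L0/L1/L2 = -/GBDH/- → run G
t=32: L0/L1/L2 = -/BDH/- → run B
t=33: L0/L1/L2 = -/BDH/- → run B
t=34: L0/L1/L2 = -/BDH/- → run B
t=35: L0/L1/L2 = -/BDH/- → run B
t=36: L0/L1/L2 = -/BDH/- → run B
t=37: L0/L1/L2 = -/DH/- → run D
t=38: L0/L1/L2 = -/DH/- → run D
t=39: L0/L1/L2 = -/DH/- → run D
t=40: L0/L1/L2 = -/DH/- → run D
t=41: L0/L1/L2 = -/H/- → run H
t=42: L0/L1/L2 = -/H/- → run H
t=43: L0/L1/L2 = -/H/- → run H
t=44: (idle)
t=45: (idle)
t=46: (idle)
t=47: (idle)
t=48: (idle)
t=49: (idle)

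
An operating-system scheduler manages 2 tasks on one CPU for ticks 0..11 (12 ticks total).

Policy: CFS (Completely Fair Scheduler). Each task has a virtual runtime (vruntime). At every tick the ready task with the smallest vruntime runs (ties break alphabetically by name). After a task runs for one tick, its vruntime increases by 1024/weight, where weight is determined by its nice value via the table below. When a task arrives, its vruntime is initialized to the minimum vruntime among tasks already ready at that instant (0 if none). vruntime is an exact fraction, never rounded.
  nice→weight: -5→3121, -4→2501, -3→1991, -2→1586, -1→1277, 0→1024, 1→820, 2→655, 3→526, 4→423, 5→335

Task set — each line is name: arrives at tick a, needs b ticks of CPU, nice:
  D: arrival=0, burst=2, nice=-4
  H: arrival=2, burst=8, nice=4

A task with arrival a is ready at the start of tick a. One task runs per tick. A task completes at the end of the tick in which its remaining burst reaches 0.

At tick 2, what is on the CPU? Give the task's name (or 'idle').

running at tick 2 = H

t=0: vr[D=0] → run D
t=1: vr[D=1024/2501] → run D
t=2: vr[H=0] → run H
t=3: vr[H=1024/423] → run H
t=4: vr[H=2048/423] → run H
t=5: vr[H=1024/141] → run H
t=6: vr[H=4096/423] → run H
t=7: vr[H=5120/423] → run H
t=8: vr[H=2048/141] → run H
t=9: vr[H=7168/423] → run H
t=10: (idle)
t=11: (idle)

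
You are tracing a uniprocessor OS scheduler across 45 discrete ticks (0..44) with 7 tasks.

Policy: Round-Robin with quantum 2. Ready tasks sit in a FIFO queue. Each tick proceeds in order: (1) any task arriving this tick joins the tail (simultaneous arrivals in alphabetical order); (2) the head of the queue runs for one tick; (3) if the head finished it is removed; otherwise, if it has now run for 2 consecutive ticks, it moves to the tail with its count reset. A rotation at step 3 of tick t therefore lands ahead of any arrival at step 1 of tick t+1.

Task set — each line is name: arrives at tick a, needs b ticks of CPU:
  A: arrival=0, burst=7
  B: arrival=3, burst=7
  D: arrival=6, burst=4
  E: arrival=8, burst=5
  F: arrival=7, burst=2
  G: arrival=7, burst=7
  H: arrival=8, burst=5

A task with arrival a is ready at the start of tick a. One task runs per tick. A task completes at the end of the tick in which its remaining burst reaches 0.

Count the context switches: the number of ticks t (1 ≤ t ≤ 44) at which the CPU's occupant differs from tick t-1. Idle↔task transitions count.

t=0: queue=[A] q_used=0 → run A
t=1: queue=[A] q_used=1 → run A
t=2: queue=[A] q_used=0 → run A
t=3: queue=[A,B] q_used=1 → run A
t=4: queue=[B,A] q_used=0 → run B
t=5: queue=[B,A] q_used=1 → run B
t=6: queue=[A,B,D] q_used=0 → run A
t=7: queue=[A,B,D,F,G] q_used=1 → run A
t=8: queue=[B,D,F,G,A,E,H] q_used=0 → run B
t=9: queue=[B,D,F,G,A,E,H] q_used=1 → run B
t=10: queue=[D,F,G,A,E,H,B] q_used=0 → run D
t=11: queue=[D,F,G,A,E,H,B] q_used=1 → run D
t=12: queue=[F,G,A,E,H,B,D] q_used=0 → run F
t=13: queue=[F,G,A,E,H,B,D] q_used=1 → run F
t=14: queue=[G,A,E,H,B,D] q_used=0 → run G
t=15: queue=[G,A,E,H,B,D] q_used=1 → run G
t=16: queue=[A,E,H,B,D,G] q_used=0 → run A
t=17: queue=[E,H,B,D,G] q_used=0 → run E
t=18: queue=[E,H,B,D,G] q_used=1 → run E
t=19: queue=[H,B,D,G,E] q_used=0 → run H
t=20: queue=[H,B,D,G,E] q_used=1 → run H
t=21: queue=[B,D,G,E,H] q_used=0 → run B
t=22: queue=[B,D,G,E,H] q_used=1 → run B
t=23: queue=[D,G,E,H,B] q_used=0 → run D
t=24: queue=[D,G,E,H,B] q_used=1 → run D
t=25: queue=[G,E,H,B] q_used=0 → run G
t=26: queue=[G,E,H,B] q_used=1 → run G
t=27: queue=[E,H,B,G] q_used=0 → run E
t=28: queue=[E,H,B,G] q_used=1 → run E
t=29: queue=[H,B,G,E] q_used=0 → run H
t=30: queue=[H,B,G,E] q_used=1 → run H
t=31: queue=[B,G,E,H] q_used=0 → run B
t=32: queue=[G,E,H] q_used=0 → run G
t=33: queue=[G,E,H] q_used=1 → run G
t=34: queue=[E,H,G] q_used=0 → run E
t=35: queue=[H,G] q_used=0 → run H
t=36: queue=[G] q_used=0 → run G
t=37: (idle)
t=38: (idle)
t=39: (idle)
t=40: (idle)
t=41: (idle)
t=42: (idle)
t=43: (idle)
t=44: (idle)

context switches = 20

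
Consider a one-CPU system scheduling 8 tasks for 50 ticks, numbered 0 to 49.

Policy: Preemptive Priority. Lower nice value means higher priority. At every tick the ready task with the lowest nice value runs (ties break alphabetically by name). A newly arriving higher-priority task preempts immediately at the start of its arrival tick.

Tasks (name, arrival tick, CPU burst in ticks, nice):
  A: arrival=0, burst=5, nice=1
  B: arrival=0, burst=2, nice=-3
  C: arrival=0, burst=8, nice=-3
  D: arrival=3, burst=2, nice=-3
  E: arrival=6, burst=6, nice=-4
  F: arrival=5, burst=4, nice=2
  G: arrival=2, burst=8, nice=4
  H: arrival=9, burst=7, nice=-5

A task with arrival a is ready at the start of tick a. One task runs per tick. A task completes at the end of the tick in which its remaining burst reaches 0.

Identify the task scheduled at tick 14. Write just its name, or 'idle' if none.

running at tick 14 = H

t=0: ready={A,B,C} → run B
t=1: ready={A,B,C} → run B
t=2: ready={A,C,G} → run C
t=3: ready={A,C,D,G} → run C
t=4: ready={A,C,D,G} → run C
t=5: ready={A,C,D,F,G} → run C
t=6: ready={A,C,D,E,F,G} → run E
t=7: ready={A,C,D,E,F,G} → run E
t=8: ready={A,C,D,E,F,G} → run E
t=9: ready={A,C,D,E,F,G,H} → run H
t=10: ready={A,C,D,E,F,G,H} → run H
t=11: ready={A,C,D,E,F,G,H} → run H
t=12: ready={A,C,D,E,F,G,H} → run H
t=13: ready={A,C,D,E,F,G,H} → run H
t=14: ready={A,C,D,E,F,G,H} → run H
t=15: ready={A,C,D,E,F,G,H} → run H
t=16: ready={A,C,D,E,F,G} → run E
t=17: ready={A,C,D,E,F,G} → run E
t=18: ready={A,C,D,E,F,G} → run E
t=19: ready={A,C,D,F,G} → run C
t=20: ready={A,C,D,F,G} → run C
t=21: ready={A,C,D,F,G} → run C
t=22: ready={A,C,D,F,G} → run C
t=23: ready={A,D,F,G} → run D
t=24: ready={A,D,F,G} → run D
t=25: ready={A,F,G} → run A
t=26: ready={A,F,G} → run A
t=27: ready={A,F,G} → run A
t=28: ready={A,F,G} → run A
t=29: ready={A,F,G} → run A
t=30: ready={F,G} → run F
t=31: ready={F,G} → run F
t=32: ready={F,G} → run F
t=33: ready={F,G} → run F
t=34: ready={G} → run G
t=35: ready={G} → run G
t=36: ready={G} → run G
t=37: ready={G} → run G
t=38: ready={G} → run G
t=39: ready={G} → run G
t=40: ready={G} → run G
t=41: ready={G} → run G
t=42: (idle)
t=43: (idle)
t=44: (idle)
t=45: (idle)
t=46: (idle)
t=47: (idle)
t=48: (idle)
t=49: (idle)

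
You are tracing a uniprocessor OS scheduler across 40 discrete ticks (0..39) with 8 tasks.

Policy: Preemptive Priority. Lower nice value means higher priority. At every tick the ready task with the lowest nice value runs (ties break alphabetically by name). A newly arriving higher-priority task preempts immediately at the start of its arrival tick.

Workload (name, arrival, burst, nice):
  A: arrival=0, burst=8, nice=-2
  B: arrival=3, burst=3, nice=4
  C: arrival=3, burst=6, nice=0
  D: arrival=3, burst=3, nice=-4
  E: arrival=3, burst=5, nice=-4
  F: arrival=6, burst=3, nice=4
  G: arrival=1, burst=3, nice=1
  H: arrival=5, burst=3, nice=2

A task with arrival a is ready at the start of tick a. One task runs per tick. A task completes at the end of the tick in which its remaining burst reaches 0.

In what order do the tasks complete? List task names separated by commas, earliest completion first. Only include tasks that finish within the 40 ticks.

t=0: ready={A} → run A
t=1: ready={A,G} → run A
t=2: ready={A,G} → run A
t=3: ready={A,B,C,D,E,G} → run D
t=4: ready={A,B,C,D,E,G} → run D
t=5: ready={A,B,C,D,E,G,H} → run D
t=6: ready={A,B,C,E,F,G,H} → run E
t=7: ready={A,B,C,E,F,G,H} → run E
t=8: ready={A,B,C,E,F,G,H} → run E
t=9: ready={A,B,C,E,F,G,H} → run E
t=10: ready={A,B,C,E,F,G,H} → run E
t=11: ready={A,B,C,F,G,H} → run A
t=12: ready={A,B,C,F,G,H} → run A
t=13: ready={A,B,C,F,G,H} → run A
t=14: ready={A,B,C,F,G,H} → run A
t=15: ready={A,B,C,F,G,H} → run A
t=16: ready={B,C,F,G,H} → run C
t=17: ready={B,C,F,G,H} → run C
t=18: ready={B,C,F,G,H} → run C
t=19: ready={B,C,F,G,H} → run C
t=20: ready={B,C,F,G,H} → run C
t=21: ready={B,C,F,G,H} → run C
t=22: ready={B,F,G,H} → run G
t=23: ready={B,F,G,H} → run G
t=24: ready={B,F,G,H} → run G
t=25: ready={B,F,H} → run H
t=26: ready={B,F,H} → run H
t=27: ready={B,F,H} → run H
t=28: ready={B,F} → run B
t=29: ready={B,F} → run B
t=30: ready={B,F} → run B
t=31: ready={F} → run F
t=32: ready={F} → run F
t=33: ready={F} → run F
t=34: (idle)
t=35: (idle)
t=36: (idle)
t=37: (idle)
t=38: (idle)
t=39: (idle)

completion order = D, E, A, C, G, H, B, F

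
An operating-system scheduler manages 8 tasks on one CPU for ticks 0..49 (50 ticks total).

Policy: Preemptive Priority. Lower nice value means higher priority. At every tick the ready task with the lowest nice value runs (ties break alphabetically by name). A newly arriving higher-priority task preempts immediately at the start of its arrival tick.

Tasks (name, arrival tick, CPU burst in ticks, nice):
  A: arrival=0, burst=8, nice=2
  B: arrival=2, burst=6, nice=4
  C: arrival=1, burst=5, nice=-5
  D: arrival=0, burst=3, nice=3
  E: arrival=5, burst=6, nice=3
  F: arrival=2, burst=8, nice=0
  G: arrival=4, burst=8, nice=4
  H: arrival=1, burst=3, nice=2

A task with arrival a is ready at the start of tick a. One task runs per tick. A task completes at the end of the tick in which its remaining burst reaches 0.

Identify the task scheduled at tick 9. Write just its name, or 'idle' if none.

t=0: ready={A,D} → run A
t=1: ready={A,C,D,H} → run C
t=2: ready={A,B,C,D,F,H} → run C
t=3: ready={A,B,C,D,F,H} → run C
t=4: ready={A,B,C,D,F,G,H} → run C
t=5: ready={A,B,C,D,E,F,G,H} → run C
t=6: ready={A,B,D,E,F,G,H} → run F
t=7: ready={A,B,D,E,F,G,H} → run F
t=8: ready={A,B,D,E,F,G,H} → run F
t=9: ready={A,B,D,E,F,G,H} → run F
t=10: ready={A,B,D,E,F,G,H} → run F
t=11: ready={A,B,D,E,F,G,H} → run F
t=12: ready={A,B,D,E,F,G,H} → run F
t=13: ready={A,B,D,E,F,G,H} → run F
t=14: ready={A,B,D,E,G,H} → run A
t=15: ready={A,B,D,E,G,H} → run A
t=16: ready={A,B,D,E,G,H} → run A
t=17: ready={A,B,D,E,G,H} → run A
t=18: ready={A,B,D,E,G,H} → run A
t=19: ready={A,B,D,E,G,H} → run A
t=20: ready={A,B,D,E,G,H} → run A
t=21: ready={B,D,E,G,H} → run H
t=22: ready={B,D,E,G,H} → run H
t=23: ready={B,D,E,G,H} → run H
t=24: ready={B,D,E,G} → run D
t=25: ready={B,D,E,G} → run D
t=26: ready={B,D,E,G} → run D
t=27: ready={B,E,G} → run E
t=28: ready={B,E,G} → run E
t=29: ready={B,E,G} → run E
t=30: ready={B,E,G} → run E
t=31: ready={B,E,G} → run E
t=32: ready={B,E,G} → run E
t=33: ready={B,G} → run B
t=34: ready={B,G} → run B
t=35: ready={B,G} → run B
t=36: ready={B,G} → run B
t=37: ready={B,G} → run B
t=38: ready={B,G} → run B
t=39: ready={G} → run G
t=40: ready={G} → run G
t=41: ready={G} → run G
t=42: ready={G} → run G
t=43: ready={G} → run G
t=44: ready={G} → run G
t=45: ready={G} → run G
t=46: ready={G} → run G
t=47: (idle)
t=48: (idle)
t=49: (idle)

running at tick 9 = F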